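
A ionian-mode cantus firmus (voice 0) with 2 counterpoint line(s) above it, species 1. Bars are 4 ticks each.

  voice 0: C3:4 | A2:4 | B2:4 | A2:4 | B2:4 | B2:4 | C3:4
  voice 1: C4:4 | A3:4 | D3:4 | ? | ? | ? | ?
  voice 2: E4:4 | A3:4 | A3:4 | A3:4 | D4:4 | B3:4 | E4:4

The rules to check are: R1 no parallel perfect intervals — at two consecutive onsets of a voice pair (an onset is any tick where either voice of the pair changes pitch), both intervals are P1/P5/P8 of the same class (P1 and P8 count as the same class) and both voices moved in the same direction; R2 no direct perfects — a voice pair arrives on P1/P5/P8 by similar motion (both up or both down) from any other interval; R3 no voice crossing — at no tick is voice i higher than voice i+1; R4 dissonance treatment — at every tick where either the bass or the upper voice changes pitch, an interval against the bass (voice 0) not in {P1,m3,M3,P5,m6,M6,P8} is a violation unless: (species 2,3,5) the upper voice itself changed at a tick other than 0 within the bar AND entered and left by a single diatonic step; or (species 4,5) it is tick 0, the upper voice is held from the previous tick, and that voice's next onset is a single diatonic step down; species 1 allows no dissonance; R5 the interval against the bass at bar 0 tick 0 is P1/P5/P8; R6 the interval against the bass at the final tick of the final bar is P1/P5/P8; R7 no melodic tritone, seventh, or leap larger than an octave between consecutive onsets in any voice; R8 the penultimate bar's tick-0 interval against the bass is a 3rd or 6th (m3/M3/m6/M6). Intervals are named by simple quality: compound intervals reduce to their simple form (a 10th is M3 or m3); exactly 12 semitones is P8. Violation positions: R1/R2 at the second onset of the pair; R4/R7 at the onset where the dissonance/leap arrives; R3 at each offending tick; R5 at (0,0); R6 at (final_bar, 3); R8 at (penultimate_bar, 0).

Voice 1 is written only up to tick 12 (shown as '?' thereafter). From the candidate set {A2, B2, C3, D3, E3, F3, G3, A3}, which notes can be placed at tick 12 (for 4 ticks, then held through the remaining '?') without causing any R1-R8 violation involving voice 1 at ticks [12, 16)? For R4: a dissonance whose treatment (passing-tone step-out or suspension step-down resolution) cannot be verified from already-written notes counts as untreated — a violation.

A2: violates R2
B2: violates R4
C3: legal
D3: violates R4
E3: legal
F3: legal
G3: violates R4
A3: legal

{A3, C3, E3, F3}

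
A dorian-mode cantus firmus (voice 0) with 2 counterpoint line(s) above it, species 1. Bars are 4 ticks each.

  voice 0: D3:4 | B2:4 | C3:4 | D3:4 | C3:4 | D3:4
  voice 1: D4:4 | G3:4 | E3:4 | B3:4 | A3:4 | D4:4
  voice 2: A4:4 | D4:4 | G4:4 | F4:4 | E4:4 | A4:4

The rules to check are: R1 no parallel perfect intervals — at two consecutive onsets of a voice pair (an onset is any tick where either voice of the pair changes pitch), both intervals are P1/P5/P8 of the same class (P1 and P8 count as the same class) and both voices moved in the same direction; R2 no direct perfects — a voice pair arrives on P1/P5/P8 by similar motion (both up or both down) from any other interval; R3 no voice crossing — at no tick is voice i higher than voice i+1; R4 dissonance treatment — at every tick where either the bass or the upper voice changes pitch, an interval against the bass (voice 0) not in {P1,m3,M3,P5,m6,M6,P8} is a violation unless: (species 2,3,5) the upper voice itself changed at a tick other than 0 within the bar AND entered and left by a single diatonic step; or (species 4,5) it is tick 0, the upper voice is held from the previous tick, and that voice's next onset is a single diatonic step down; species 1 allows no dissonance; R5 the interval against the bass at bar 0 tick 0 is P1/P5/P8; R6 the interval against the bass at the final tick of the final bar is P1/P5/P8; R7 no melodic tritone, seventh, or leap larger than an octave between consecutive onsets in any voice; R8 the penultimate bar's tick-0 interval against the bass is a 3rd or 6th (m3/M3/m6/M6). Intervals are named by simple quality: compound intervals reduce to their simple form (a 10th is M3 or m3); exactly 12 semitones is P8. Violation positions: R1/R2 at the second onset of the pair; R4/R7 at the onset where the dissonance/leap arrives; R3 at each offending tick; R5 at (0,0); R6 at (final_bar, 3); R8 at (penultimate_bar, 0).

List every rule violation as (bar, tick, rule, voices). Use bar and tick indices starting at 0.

(1, 0, R1, (1, 2))
(2, 0, R2, (0, 2))
(4, 0, R2, (1, 2))
(5, 0, R1, (1, 2))
(5, 0, R2, (0, 1))
(5, 0, R2, (0, 2))

bar 0: v0=D3 v1=D4 v2=A4 downbeat P5
bar 1: v0=B2 v1=G3 v2=D4 downbeat m3
bar 2: v0=C3 v1=E3 v2=G4 downbeat P5
bar 3: v0=D3 v1=B3 v2=F4 downbeat m3
bar 4: v0=C3 v1=A3 v2=E4 downbeat M3
bar 5: v0=D3 v1=D4 v2=A4 downbeat P5
  -> R1 @ bar 1 tick 0 v(1, 2): D4/A4 P5 -> G3/D4 P5 similar
  -> R2 @ bar 2 tick 0 v(0, 2): B2/D4 m3 -> C3/G4 P5 similar
  -> R2 @ bar 4 tick 0 v(1, 2): B3/F4 TT -> A3/E4 P5 similar
  -> R1 @ bar 5 tick 0 v(1, 2): A3/E4 P5 -> D4/A4 P5 similar
  -> R2 @ bar 5 tick 0 v(0, 1): C3/A3 M6 -> D3/D4 P8 similar
  -> R2 @ bar 5 tick 0 v(0, 2): C3/E4 M3 -> D3/A4 P5 similar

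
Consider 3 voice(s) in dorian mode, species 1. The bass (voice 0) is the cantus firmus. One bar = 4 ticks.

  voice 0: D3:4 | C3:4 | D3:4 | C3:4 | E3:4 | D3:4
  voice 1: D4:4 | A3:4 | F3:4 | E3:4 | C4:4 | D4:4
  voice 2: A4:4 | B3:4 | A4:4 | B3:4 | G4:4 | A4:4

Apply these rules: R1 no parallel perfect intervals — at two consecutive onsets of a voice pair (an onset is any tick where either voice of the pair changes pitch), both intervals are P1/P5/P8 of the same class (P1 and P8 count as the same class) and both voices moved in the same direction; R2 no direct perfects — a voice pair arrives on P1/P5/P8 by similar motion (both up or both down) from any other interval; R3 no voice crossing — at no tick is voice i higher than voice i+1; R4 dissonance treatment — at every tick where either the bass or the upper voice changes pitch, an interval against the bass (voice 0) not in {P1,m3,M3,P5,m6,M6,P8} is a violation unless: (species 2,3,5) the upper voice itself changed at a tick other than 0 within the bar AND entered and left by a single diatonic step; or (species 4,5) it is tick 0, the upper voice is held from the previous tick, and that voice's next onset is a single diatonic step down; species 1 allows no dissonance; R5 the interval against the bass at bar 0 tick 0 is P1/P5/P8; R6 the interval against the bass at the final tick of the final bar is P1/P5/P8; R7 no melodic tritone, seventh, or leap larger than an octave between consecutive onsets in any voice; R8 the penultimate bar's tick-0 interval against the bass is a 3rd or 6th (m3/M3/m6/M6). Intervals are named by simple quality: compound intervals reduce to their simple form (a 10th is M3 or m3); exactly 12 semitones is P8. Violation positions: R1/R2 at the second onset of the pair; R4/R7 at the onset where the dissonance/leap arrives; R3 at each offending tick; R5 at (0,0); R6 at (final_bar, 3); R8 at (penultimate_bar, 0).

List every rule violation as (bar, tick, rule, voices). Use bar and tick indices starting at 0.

bar 0: v0=D3 v1=D4 v2=A4 downbeat P5
bar 1: v0=C3 v1=A3 v2=B3 downbeat M7
bar 2: v0=D3 v1=F3 v2=A4 downbeat P5
bar 3: v0=C3 v1=E3 v2=B3 downbeat M7
bar 4: v0=E3 v1=C4 v2=G4 downbeat m3
bar 5: v0=D3 v1=D4 v2=A4 downbeat P5
  -> R4 @ bar 1 tick 0 v(0, 2): C3/B3 M7 untreated
  -> R7 @ bar 1 tick 0 v(2,): A4->B3 leap 10st
  -> R2 @ bar 2 tick 0 v(0, 2): C3/B3 M7 -> D3/A4 P5 similar
  -> R7 @ bar 2 tick 0 v(2,): B3->A4 leap 10st
  -> R2 @ bar 3 tick 0 v(1, 2): F3/A4 M3 -> E3/B3 P5 similar
  -> R4 @ bar 3 tick 0 v(0, 2): C3/B3 M7 untreated
  -> R7 @ bar 3 tick 0 v(2,): A4->B3 leap 10st
  -> R1 @ bar 4 tick 0 v(1, 2): E3/B3 P5 -> C4/G4 P5 similar
  -> R1 @ bar 5 tick 0 v(1, 2): C4/G4 P5 -> D4/A4 P5 similar

(1, 0, R4, (0, 2))
(1, 0, R7, (2,))
(2, 0, R2, (0, 2))
(2, 0, R7, (2,))
(3, 0, R2, (1, 2))
(3, 0, R4, (0, 2))
(3, 0, R7, (2,))
(4, 0, R1, (1, 2))
(5, 0, R1, (1, 2))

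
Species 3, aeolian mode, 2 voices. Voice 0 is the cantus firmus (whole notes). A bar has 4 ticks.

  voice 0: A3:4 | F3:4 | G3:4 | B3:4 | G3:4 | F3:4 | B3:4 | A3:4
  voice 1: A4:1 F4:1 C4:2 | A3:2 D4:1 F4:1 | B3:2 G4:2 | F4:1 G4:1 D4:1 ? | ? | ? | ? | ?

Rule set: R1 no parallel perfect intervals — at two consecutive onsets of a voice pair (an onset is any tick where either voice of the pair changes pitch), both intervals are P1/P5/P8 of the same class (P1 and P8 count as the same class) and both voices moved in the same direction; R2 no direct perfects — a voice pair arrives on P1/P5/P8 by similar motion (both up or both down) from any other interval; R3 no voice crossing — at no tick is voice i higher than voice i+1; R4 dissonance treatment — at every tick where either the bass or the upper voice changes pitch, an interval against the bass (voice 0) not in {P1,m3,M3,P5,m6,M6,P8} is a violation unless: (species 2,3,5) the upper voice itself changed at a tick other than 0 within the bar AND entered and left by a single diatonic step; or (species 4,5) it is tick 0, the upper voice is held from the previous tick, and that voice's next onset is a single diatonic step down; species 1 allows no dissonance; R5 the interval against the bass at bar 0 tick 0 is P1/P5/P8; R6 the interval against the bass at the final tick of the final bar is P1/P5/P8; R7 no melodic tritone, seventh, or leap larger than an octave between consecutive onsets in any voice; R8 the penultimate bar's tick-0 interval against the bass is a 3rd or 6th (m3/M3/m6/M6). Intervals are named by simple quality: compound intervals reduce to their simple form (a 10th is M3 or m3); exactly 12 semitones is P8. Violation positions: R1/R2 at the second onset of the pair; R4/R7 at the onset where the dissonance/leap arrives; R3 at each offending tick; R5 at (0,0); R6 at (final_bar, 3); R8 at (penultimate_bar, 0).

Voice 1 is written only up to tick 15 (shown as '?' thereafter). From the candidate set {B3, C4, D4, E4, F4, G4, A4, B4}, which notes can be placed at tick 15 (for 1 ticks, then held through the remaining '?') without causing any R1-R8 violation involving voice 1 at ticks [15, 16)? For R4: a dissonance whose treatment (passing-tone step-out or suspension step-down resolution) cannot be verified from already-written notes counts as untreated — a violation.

B3: legal
C4: violates R4
D4: legal
E4: violates R4
F4: violates R4
G4: legal
A4: violates R4
B4: legal

{B3, B4, D4, G4}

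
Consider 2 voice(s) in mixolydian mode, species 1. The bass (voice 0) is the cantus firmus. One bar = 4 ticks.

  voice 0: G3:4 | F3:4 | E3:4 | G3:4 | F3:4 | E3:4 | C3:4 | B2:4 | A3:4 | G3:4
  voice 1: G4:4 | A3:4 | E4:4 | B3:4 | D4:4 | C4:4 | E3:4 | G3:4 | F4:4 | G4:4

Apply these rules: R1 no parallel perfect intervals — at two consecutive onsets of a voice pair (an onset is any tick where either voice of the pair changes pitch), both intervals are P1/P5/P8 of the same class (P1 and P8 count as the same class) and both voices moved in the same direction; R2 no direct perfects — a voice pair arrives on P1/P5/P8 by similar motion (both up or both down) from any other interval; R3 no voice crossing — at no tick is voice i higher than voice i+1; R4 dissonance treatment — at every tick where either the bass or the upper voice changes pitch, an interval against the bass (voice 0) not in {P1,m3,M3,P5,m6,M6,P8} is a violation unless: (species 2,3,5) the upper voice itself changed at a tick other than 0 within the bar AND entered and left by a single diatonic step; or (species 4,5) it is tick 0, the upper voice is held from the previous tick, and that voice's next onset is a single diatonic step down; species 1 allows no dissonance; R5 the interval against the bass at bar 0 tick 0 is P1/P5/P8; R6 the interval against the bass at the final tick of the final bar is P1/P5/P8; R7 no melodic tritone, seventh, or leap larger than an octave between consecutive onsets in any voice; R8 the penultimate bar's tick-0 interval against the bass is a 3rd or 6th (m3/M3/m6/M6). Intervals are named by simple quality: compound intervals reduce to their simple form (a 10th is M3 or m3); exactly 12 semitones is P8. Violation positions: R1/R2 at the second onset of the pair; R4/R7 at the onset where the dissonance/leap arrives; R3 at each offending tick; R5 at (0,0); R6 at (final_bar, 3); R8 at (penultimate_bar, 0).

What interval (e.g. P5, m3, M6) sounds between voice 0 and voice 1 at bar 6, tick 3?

voice 0=C3 voice 1=E3 -> M3

M3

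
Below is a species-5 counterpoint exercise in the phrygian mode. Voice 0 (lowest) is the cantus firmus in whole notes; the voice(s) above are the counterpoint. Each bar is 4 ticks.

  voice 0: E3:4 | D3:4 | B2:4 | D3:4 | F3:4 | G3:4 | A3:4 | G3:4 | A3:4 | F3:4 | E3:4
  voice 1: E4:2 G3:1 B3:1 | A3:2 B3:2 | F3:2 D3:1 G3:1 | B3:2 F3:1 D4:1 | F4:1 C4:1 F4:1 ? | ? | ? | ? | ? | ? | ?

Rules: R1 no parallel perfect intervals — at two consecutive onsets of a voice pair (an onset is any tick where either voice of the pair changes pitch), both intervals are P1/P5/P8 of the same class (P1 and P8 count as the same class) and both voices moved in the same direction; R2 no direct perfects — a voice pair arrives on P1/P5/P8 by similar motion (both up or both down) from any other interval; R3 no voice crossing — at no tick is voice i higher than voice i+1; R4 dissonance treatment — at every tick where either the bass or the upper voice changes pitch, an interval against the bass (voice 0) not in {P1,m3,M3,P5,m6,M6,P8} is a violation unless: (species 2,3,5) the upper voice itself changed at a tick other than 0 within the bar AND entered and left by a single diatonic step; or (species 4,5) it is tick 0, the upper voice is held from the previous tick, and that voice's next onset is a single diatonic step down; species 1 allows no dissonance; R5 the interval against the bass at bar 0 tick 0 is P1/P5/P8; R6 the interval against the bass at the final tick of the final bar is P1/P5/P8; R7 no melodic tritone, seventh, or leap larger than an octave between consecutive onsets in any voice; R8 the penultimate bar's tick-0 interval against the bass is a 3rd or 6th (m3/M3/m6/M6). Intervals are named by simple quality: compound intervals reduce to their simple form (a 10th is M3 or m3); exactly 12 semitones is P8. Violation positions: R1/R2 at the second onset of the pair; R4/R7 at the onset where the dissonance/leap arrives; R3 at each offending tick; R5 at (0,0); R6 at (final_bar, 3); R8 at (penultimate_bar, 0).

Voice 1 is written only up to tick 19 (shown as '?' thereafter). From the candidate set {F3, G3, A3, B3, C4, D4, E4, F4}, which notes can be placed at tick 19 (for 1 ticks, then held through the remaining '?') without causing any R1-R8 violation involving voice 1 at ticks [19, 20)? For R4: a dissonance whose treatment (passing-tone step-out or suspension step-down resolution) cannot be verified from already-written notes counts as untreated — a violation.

F3: legal
G3: violates R4,R7
A3: legal
B3: violates R4,R7
C4: legal
D4: legal
E4: violates R4
F4: legal

{A3, C4, D4, F3, F4}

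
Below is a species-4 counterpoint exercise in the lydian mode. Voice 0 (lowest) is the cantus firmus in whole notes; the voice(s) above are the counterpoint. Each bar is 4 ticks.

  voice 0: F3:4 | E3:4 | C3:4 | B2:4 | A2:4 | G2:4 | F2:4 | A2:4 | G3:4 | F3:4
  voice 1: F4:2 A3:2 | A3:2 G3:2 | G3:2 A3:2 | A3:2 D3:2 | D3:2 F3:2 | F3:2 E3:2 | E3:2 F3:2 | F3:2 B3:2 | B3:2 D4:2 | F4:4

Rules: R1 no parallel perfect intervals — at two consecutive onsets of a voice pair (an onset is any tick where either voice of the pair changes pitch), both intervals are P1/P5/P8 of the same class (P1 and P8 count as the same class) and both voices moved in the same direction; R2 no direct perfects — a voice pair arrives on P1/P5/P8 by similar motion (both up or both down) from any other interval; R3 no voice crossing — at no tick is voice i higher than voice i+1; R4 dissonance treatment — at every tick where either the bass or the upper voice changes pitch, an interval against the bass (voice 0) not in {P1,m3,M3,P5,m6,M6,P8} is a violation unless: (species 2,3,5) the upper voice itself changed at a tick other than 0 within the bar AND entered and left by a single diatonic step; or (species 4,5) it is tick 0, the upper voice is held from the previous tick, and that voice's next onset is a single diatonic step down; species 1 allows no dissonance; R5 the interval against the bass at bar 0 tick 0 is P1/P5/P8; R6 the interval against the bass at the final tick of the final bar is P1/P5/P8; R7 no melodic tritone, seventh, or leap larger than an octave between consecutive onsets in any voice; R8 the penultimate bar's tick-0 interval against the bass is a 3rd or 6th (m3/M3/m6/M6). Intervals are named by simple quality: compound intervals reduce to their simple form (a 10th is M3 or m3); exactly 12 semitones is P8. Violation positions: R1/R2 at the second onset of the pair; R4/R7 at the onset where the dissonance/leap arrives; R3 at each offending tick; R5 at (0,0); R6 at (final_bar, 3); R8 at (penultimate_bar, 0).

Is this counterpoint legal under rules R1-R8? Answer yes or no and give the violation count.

bar 0: v0=F3 v1=F4 (P8)
bar 1: v0=E3 v1=A3 (P4)
bar 2: v0=C3 v1=G3 (P5)
bar 3: v0=B2 v1=A3 (m7)
bar 4: v0=A2 v1=D3 (P4)
bar 5: v0=G2 v1=F3 (m7)
bar 6: v0=F2 v1=E3 (M7)
bar 7: v0=A2 v1=F3 (m6)
bar 8: v0=G3 v1=B3 (M3)
bar 9: v0=F3 v1=F4 (P8)
  R4 @ bar3.0: B2/A3 m7 untreated
  R4 @ bar4.0: A2/D3 P4 untreated
  R4 @ bar6.0: F2/E3 M7 untreated
  R4 @ bar7.2: A2/B3 M2 untreated
  R7 @ bar7.2: F3->B3 leap 6st
  R7 @ bar8.0: A2->G3 leap 10st

No (6 violations)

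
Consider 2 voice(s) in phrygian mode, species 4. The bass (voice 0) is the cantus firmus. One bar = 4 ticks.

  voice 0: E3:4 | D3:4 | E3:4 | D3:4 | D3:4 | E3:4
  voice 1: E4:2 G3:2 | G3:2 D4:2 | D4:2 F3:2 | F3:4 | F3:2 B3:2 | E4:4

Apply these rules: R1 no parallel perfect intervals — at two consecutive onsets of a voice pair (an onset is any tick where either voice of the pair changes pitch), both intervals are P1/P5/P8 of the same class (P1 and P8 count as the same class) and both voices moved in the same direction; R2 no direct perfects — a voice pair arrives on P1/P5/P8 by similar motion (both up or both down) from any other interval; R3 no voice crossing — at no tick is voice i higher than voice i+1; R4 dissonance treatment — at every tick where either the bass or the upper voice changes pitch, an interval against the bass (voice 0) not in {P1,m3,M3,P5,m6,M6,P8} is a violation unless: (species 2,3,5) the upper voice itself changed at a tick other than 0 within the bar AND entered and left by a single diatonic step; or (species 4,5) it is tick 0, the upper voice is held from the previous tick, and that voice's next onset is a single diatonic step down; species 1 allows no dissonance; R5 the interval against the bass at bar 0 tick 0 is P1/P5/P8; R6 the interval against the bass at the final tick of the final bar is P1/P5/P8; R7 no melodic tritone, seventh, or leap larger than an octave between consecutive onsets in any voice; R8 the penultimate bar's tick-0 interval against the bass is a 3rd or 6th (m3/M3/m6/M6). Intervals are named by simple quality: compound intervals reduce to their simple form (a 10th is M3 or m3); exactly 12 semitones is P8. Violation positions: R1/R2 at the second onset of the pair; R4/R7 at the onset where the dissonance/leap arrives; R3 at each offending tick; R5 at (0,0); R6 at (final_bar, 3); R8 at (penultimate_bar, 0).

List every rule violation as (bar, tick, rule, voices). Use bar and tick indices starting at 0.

bar 0: v0=E3 v1=E4 downbeat P8
bar 1: v0=D3 v1=G3 downbeat P4
bar 2: v0=E3 v1=D4 downbeat m7
bar 3: v0=D3 v1=F3 downbeat m3
bar 4: v0=D3 v1=F3 downbeat m3
bar 5: v0=E3 v1=E4 downbeat P8
  -> R4 @ bar 1 tick 0 v(0, 1): D3/G3 P4 untreated
  -> R4 @ bar 2 tick 0 v(0, 1): E3/D4 m7 untreated
  -> R4 @ bar 2 tick 2 v(0, 1): E3/F3 m2 untreated
  -> R7 @ bar 4 tick 2 v(1,): F3->B3 leap 6st
  -> R2 @ bar 5 tick 0 v(0, 1): D3/B3 M6 -> E3/E4 P8 similar

(1, 0, R4, (0, 1))
(2, 0, R4, (0, 1))
(2, 2, R4, (0, 1))
(4, 2, R7, (1,))
(5, 0, R2, (0, 1))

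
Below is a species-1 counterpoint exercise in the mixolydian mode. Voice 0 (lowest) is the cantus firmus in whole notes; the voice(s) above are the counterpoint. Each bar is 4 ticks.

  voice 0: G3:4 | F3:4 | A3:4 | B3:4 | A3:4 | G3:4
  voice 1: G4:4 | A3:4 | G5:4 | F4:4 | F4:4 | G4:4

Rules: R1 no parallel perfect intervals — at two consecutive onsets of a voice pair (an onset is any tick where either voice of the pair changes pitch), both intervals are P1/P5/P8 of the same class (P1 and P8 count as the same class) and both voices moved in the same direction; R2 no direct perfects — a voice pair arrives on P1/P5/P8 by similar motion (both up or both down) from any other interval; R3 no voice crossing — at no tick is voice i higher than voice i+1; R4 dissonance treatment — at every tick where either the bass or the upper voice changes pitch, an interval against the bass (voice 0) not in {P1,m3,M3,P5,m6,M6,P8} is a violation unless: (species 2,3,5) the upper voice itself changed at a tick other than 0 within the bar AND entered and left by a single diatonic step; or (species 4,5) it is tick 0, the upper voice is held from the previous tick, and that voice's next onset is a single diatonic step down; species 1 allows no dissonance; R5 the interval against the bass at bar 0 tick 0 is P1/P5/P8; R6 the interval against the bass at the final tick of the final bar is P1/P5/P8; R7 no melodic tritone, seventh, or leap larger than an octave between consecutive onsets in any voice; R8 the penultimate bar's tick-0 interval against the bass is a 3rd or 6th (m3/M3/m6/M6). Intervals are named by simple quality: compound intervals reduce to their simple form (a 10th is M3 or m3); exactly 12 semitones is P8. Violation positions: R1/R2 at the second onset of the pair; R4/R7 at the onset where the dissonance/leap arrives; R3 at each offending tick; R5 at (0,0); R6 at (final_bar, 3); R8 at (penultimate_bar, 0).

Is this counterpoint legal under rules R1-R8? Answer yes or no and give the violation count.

bar 0: v0=G3 v1=G4 (P8)
bar 1: v0=F3 v1=A3 (M3)
bar 2: v0=A3 v1=G5 (m7)
bar 3: v0=B3 v1=F4 (TT)
bar 4: v0=A3 v1=F4 (m6)
bar 5: v0=G3 v1=G4 (P8)
  R7 @ bar1.0: G4->A3 leap 10st
  R4 @ bar2.0: A3/G5 m7 untreated
  R7 @ bar2.0: A3->G5 leap 22st
  R4 @ bar3.0: B3/F4 TT untreated
  R7 @ bar3.0: G5->F4 leap 14st

No (5 violations)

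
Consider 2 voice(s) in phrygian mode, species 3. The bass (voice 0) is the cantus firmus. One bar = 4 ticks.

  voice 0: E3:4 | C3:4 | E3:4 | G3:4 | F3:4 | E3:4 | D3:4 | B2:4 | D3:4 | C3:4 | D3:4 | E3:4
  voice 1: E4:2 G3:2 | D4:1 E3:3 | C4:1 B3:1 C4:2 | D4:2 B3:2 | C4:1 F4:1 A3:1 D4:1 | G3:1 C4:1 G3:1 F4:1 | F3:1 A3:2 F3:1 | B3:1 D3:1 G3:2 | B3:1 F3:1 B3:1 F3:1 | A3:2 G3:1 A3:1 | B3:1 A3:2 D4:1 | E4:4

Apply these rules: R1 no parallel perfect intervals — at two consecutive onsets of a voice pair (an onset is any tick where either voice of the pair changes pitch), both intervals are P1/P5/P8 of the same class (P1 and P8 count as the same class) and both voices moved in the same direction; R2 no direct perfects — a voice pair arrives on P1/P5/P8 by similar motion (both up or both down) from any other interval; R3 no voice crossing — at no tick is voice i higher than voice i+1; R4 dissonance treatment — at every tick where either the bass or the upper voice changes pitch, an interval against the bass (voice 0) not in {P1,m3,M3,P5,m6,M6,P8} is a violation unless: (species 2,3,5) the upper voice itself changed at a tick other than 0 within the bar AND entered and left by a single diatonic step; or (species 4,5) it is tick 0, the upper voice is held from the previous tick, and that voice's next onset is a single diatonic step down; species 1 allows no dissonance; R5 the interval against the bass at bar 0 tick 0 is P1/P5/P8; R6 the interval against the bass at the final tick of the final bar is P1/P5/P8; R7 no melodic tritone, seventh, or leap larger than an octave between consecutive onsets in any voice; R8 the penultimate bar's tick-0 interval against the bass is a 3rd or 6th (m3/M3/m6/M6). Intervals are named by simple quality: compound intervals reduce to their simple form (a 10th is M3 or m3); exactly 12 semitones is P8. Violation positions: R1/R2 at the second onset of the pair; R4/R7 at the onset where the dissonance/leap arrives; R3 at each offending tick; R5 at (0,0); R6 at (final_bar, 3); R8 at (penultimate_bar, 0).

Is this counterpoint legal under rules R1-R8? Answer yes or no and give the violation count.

bar 0: v0=E3 v1=E4 (P8)
bar 1: v0=C3 v1=D4 (M2)
bar 2: v0=E3 v1=C4 (m6)
bar 3: v0=G3 v1=D4 (P5)
bar 4: v0=F3 v1=C4 (P5)
bar 5: v0=E3 v1=G3 (m3)
bar 6: v0=D3 v1=F3 (m3)
bar 7: v0=B2 v1=B3 (P8)
bar 8: v0=D3 v1=B3 (M6)
bar 9: v0=C3 v1=A3 (M6)
bar 10: v0=D3 v1=B3 (M6)
bar 11: v0=E3 v1=E4 (P8)
  R4 @ bar1.0: C3/D4 M2 untreated
  R7 @ bar1.1: D4->E3 leap 10st
  R2 @ bar3.0: E3/C4 m6 -> G3/D4 P5 similar
  R4 @ bar5.3: E3/F4 m2 untreated
  R7 @ bar5.3: G3->F4 leap 10st
  R7 @ bar7.0: F3->B3 leap 6st
  R7 @ bar8.1: B3->F3 leap 6st
  R7 @ bar8.2: F3->B3 leap 6st
  R7 @ bar8.3: B3->F3 leap 6st
  R1 @ bar11.0: D3/D4 P8 -> E3/E4 P8 similar

No (10 violations)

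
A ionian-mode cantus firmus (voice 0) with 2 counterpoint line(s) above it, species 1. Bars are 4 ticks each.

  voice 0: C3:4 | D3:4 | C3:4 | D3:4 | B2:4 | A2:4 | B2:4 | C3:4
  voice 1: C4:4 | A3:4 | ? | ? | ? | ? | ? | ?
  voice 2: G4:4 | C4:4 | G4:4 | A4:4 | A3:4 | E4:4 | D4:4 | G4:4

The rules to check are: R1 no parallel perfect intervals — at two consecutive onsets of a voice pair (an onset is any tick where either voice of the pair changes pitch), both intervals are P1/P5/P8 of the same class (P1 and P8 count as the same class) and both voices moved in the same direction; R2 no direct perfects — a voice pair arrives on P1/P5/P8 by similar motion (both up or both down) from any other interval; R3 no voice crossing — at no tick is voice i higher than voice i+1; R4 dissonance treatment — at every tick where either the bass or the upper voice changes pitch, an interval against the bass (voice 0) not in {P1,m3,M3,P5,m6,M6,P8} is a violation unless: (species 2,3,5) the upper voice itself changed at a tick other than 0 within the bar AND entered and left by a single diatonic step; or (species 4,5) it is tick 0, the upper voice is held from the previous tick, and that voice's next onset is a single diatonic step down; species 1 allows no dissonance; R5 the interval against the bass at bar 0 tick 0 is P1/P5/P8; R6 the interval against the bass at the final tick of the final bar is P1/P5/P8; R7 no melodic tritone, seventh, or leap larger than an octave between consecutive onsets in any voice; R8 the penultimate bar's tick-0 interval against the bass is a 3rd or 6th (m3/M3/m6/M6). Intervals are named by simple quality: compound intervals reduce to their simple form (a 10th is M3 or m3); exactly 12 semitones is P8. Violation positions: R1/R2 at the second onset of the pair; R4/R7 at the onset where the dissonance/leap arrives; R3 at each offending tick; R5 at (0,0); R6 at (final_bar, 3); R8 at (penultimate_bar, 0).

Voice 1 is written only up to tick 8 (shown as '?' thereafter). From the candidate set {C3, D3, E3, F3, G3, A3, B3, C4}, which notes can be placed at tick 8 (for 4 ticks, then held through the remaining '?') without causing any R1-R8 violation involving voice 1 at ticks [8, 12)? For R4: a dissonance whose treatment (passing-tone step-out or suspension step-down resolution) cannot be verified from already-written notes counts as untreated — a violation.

{A3, E3}

C3: violates R2
D3: violates R4
E3: legal
F3: violates R4
G3: violates R1
A3: legal
B3: violates R4
C4: violates R2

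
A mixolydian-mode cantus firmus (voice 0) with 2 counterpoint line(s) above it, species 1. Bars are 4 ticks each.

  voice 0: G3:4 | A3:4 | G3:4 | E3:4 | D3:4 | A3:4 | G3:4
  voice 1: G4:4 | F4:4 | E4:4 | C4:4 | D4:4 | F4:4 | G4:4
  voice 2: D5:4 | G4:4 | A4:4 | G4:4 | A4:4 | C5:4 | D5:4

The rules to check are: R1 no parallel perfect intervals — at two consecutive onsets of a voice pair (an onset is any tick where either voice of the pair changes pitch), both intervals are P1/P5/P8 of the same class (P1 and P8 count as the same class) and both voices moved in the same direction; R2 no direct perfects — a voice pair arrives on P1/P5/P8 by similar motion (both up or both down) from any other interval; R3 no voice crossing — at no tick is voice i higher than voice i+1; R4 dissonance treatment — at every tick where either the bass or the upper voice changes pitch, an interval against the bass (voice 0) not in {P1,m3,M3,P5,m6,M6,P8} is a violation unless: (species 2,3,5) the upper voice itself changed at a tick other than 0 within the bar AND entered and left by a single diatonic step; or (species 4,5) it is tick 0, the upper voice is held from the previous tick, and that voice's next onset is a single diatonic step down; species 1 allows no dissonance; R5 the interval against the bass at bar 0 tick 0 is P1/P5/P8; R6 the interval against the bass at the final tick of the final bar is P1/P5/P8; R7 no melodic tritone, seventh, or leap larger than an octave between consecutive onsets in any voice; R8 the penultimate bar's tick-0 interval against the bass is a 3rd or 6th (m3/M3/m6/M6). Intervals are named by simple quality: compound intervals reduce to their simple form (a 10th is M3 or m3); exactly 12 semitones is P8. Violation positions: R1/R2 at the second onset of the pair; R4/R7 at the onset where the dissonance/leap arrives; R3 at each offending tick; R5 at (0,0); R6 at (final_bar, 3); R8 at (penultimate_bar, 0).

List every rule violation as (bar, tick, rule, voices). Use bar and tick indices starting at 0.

(1, 0, R4, (0, 2))
(2, 0, R4, (0, 2))
(3, 0, R2, (1, 2))
(4, 0, R1, (1, 2))
(5, 0, R1, (1, 2))
(6, 0, R1, (1, 2))

bar 0: v0=G3 v1=G4 v2=D5 downbeat P5
bar 1: v0=A3 v1=F4 v2=G4 downbeat m7
bar 2: v0=G3 v1=E4 v2=A4 downbeat M2
bar 3: v0=E3 v1=C4 v2=G4 downbeat m3
bar 4: v0=D3 v1=D4 v2=A4 downbeat P5
bar 5: v0=A3 v1=F4 v2=C5 downbeat m3
bar 6: v0=G3 v1=G4 v2=D5 downbeat P5
  -> R4 @ bar 1 tick 0 v(0, 2): A3/G4 m7 untreated
  -> R4 @ bar 2 tick 0 v(0, 2): G3/A4 M2 untreated
  -> R2 @ bar 3 tick 0 v(1, 2): E4/A4 P4 -> C4/G4 P5 similar
  -> R1 @ bar 4 tick 0 v(1, 2): C4/G4 P5 -> D4/A4 P5 similar
  -> R1 @ bar 5 tick 0 v(1, 2): D4/A4 P5 -> F4/C5 P5 similar
  -> R1 @ bar 6 tick 0 v(1, 2): F4/C5 P5 -> G4/D5 P5 similar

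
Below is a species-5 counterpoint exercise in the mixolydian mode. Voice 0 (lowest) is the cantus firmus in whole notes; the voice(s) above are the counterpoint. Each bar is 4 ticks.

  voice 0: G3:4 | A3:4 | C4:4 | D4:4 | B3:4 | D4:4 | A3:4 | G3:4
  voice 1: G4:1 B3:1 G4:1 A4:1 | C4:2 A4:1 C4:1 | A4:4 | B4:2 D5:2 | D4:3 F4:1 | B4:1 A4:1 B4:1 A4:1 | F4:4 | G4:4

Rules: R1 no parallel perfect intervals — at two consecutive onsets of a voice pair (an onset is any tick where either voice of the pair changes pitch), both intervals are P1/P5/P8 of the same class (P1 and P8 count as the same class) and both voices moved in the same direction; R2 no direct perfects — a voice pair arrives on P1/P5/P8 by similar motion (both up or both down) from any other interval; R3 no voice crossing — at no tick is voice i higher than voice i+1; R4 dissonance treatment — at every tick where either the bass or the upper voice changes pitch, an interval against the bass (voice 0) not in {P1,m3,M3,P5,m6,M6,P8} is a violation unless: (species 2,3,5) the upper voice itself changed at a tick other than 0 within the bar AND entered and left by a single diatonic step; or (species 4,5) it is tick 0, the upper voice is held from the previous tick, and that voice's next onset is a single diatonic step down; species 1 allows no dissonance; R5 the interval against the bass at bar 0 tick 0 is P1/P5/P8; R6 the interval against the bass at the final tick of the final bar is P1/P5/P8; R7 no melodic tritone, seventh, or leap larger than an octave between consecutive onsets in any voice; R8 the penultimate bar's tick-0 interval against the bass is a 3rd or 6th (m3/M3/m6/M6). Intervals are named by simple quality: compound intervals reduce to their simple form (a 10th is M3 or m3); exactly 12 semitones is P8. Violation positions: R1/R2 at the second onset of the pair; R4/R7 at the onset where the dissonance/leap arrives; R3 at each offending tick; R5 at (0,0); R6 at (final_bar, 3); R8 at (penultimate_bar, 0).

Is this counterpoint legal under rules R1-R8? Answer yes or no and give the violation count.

No (3 violations)

bar 0: v0=G3 v1=G4 (P8)
bar 1: v0=A3 v1=C4 (m3)
bar 2: v0=C4 v1=A4 (M6)
bar 3: v0=D4 v1=B4 (M6)
bar 4: v0=B3 v1=D4 (m3)
bar 5: v0=D4 v1=B4 (M6)
bar 6: v0=A3 v1=F4 (m6)
bar 7: v0=G3 v1=G4 (P8)
  R4 @ bar0.3: G3/A4 M2 untreated
  R4 @ bar4.3: B3/F4 TT untreated
  R7 @ bar5.0: F4->B4 leap 6st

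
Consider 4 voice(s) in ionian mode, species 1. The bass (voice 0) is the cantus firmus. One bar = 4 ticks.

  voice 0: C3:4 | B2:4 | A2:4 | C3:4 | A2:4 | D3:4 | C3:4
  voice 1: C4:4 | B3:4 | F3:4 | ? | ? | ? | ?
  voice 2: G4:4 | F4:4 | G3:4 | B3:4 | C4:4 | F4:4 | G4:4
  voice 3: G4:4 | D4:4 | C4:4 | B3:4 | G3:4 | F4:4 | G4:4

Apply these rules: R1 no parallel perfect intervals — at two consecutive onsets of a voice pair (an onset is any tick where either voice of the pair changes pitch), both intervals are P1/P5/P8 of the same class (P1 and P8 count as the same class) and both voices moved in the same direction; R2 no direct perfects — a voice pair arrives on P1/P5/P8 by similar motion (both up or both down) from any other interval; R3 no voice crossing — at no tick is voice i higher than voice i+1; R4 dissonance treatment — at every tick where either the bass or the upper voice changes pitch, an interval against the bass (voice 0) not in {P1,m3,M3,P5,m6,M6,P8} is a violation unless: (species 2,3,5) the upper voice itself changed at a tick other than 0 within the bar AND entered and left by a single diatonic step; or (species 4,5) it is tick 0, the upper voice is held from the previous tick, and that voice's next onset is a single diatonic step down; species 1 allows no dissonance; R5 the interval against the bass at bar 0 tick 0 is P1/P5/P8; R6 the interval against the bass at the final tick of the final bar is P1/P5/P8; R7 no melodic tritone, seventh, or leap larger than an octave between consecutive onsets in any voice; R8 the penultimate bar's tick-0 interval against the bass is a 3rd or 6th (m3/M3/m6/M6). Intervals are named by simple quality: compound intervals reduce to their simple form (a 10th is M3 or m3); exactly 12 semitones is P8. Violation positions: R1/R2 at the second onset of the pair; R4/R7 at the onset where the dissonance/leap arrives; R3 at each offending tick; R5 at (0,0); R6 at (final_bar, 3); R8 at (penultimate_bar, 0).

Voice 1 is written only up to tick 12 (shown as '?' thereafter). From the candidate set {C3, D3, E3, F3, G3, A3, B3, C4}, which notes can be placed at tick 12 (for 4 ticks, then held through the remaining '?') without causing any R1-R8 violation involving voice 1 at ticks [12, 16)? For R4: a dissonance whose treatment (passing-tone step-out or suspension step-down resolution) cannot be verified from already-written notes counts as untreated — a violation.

C3: legal
D3: violates R4
E3: violates R1
F3: violates R4
G3: violates R2
A3: legal
B3: violates R2,R4,R7
C4: violates R2,R3

{A3, C3}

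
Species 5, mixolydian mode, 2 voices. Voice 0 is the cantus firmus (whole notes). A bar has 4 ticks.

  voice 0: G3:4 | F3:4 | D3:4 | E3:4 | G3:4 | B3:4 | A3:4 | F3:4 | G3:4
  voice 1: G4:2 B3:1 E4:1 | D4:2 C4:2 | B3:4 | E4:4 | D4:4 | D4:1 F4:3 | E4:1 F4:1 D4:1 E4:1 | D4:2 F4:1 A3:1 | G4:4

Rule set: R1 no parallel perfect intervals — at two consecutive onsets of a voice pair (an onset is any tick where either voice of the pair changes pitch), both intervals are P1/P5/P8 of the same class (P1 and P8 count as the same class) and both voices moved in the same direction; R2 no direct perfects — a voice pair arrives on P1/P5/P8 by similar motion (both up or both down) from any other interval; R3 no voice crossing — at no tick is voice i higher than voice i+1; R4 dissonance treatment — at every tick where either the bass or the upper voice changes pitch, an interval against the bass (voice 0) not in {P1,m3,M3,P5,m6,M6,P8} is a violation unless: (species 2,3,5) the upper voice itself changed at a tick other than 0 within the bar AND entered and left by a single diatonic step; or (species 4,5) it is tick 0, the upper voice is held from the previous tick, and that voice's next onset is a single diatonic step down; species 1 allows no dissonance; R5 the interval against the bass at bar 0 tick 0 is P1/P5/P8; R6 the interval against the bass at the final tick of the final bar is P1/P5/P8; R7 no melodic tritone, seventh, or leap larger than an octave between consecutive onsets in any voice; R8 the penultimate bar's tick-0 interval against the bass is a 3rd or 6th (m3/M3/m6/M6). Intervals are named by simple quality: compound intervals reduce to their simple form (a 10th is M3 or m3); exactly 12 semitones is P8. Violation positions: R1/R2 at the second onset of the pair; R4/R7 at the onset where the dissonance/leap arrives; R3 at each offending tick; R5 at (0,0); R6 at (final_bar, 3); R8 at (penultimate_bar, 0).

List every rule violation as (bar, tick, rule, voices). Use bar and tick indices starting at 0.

(3, 0, R2, (0, 1))
(5, 1, R4, (0, 1))
(6, 0, R2, (0, 1))
(6, 2, R4, (0, 1))
(8, 0, R2, (0, 1))
(8, 0, R7, (1,))

bar 0: v0=G3 v1=G4 downbeat P8
bar 1: v0=F3 v1=D4 downbeat M6
bar 2: v0=D3 v1=B3 downbeat M6
bar 3: v0=E3 v1=E4 downbeat P8
bar 4: v0=G3 v1=D4 downbeat P5
bar 5: v0=B3 v1=D4 downbeat m3
bar 6: v0=A3 v1=E4 downbeat P5
bar 7: v0=F3 v1=D4 downbeat M6
bar 8: v0=G3 v1=G4 downbeat P8
  -> R2 @ bar 3 tick 0 v(0, 1): D3/B3 M6 -> E3/E4 P8 similar
  -> R4 @ bar 5 tick 1 v(0, 1): B3/F4 TT untreated
  -> R2 @ bar 6 tick 0 v(0, 1): B3/F4 TT -> A3/E4 P5 similar
  -> R4 @ bar 6 tick 2 v(0, 1): A3/D4 P4 untreated
  -> R2 @ bar 8 tick 0 v(0, 1): F3/A3 M3 -> G3/G4 P8 similar
  -> R7 @ bar 8 tick 0 v(1,): A3->G4 leap 10st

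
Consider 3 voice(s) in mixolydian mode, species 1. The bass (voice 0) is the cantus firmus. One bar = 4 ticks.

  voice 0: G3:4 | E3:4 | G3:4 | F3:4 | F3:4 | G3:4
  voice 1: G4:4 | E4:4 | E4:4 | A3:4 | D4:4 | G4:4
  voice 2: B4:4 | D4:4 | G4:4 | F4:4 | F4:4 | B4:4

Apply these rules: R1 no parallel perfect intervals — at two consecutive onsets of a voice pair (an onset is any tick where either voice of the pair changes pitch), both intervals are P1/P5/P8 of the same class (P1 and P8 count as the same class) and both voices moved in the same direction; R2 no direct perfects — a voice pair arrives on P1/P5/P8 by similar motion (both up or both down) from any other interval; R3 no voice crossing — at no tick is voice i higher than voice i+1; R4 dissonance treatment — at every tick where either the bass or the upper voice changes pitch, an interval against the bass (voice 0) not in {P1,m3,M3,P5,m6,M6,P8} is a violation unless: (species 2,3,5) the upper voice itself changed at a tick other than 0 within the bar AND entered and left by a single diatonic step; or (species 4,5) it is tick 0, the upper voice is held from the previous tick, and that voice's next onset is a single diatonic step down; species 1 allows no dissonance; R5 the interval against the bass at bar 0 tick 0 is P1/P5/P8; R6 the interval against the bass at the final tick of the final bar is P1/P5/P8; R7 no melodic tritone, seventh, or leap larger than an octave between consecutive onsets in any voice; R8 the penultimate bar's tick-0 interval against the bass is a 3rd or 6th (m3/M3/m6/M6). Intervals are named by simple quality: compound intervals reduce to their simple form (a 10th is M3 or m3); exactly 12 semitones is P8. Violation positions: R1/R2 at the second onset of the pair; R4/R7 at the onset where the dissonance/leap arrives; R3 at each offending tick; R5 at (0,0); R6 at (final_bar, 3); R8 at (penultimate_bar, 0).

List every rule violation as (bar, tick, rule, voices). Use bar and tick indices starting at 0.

bar 0: v0=G3 v1=G4 v2=B4 downbeat M3
bar 1: v0=E3 v1=E4 v2=D4 downbeat m7
bar 2: v0=G3 v1=E4 v2=G4 downbeat P8
bar 3: v0=F3 v1=A3 v2=F4 downbeat P8
bar 4: v0=F3 v1=D4 v2=F4 downbeat P8
bar 5: v0=G3 v1=G4 v2=B4 downbeat M3
  -> R5 @ bar 0 tick 0 v(0, 2): opens on M3
  -> R1 @ bar 1 tick 0 v(0, 1): G3/G4 P8 -> E3/E4 P8 similar
  -> R3 @ bar 1 tick 0 v(1, 2): E4 above D4
  -> R4 @ bar 1 tick 0 v(0, 2): E3/D4 m7 untreated
  -> R3 @ bar 1 tick 1 v(1, 2): E4 above D4
  -> R3 @ bar 1 tick 2 v(1, 2): E4 above D4
  -> R3 @ bar 1 tick 3 v(1, 2): E4 above D4
  -> R2 @ bar 2 tick 0 v(0, 2): E3/D4 m7 -> G3/G4 P8 similar
  -> R1 @ bar 3 tick 0 v(0, 2): G3/G4 P8 -> F3/F4 P8 similar
  -> R8 @ bar 4 tick 0 v(0, 2): penult P8 not 3rd/6th
  -> R2 @ bar 5 tick 0 v(0, 1): F3/D4 M6 -> G3/G4 P8 similar
  -> R7 @ bar 5 tick 0 v(2,): F4->B4 leap 6st
  -> R6 @ bar 5 tick 3 v(0, 2): closes on M3

(0, 0, R5, (0, 2))
(1, 0, R1, (0, 1))
(1, 0, R3, (1, 2))
(1, 0, R4, (0, 2))
(1, 1, R3, (1, 2))
(1, 2, R3, (1, 2))
(1, 3, R3, (1, 2))
(2, 0, R2, (0, 2))
(3, 0, R1, (0, 2))
(4, 0, R8, (0, 2))
(5, 0, R2, (0, 1))
(5, 0, R7, (2,))
(5, 3, R6, (0, 2))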